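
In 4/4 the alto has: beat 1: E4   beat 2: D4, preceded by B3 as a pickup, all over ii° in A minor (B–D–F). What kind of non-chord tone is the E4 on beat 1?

Appoggiatura.

The harmony at that moment is B diminished triad (B, D, F); E4 is not a chord tone.
It is approached by leap up from B3 and left by step down to D4.
Leap in, step out, metrically accented — an appoggiatura.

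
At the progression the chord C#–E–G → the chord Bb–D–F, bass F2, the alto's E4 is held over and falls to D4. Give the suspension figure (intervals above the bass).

7–6 suspension.

At the second chord the bass is F2. The suspended E4 lies a seventh above the bass; after resolving down by step to D4, the interval above the bass becomes a sixth.
Suspension figures are named by those two intervals: 7–6.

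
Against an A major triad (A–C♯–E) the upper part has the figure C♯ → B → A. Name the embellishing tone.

B is a passing tone.

The harmony at that moment is A major triad (A, C♯, E); B is not a chord tone.
It is approached by step down from C♯ and left by step down to A.
Step in, step out in the same direction — a passing tone.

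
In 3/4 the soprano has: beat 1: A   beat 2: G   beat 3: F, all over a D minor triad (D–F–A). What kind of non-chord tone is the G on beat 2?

The harmony at that moment is D minor triad (D, F, A); G is not a chord tone.
It is approached by step down from A and left by step down to F.
Step in, step out in the same direction — a passing tone.

Passing tone.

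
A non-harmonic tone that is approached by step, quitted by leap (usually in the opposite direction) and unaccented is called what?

Escape tone.

Approach: by step. Departure: by leap. Metric position: weak.
Step in, leap out, from a weak position — an escape tone (échappée). (It is the mirror image of the appoggiatura, which leaps in and steps out on a strong beat.)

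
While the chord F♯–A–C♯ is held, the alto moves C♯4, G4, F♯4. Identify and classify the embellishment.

The harmony at that moment is F♯ minor triad (F♯, A, C♯); G4 is not a chord tone.
It is approached by leap up from C♯4 and left by step down to F♯4.
Leap in, step out — an appoggiatura.

G4 is an appoggiatura.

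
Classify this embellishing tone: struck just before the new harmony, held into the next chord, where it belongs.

Anticipation.

Approach: ahead of the chord change (typically by step), so it is dissonant against the current harmony. Departure: none — the same pitch is restated or held and is a chord tone of the new harmony.
Dissonant first, consonant once the harmony catches up: the note simply arrives early — an anticipation. (The reverse timing, consonant first and dissonant after the change, would be a suspension or retardation.)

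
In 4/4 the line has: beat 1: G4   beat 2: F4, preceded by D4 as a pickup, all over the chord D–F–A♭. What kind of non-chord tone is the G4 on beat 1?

Appoggiatura.

The harmony at that moment is D diminished triad (D, F, A♭); G4 is not a chord tone.
It is approached by leap up from D4 and left by step down to F4.
Leap in, step out, metrically accented — an appoggiatura.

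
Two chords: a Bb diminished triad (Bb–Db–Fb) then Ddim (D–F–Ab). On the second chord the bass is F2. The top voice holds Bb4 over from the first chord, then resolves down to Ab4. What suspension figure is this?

4–3 suspension.

At the second chord the bass is F2. The suspended Bb4 lies a fourth above the bass; after resolving down by step to Ab4, the interval above the bass becomes a third.
Suspension figures are named by those two intervals: 4–3.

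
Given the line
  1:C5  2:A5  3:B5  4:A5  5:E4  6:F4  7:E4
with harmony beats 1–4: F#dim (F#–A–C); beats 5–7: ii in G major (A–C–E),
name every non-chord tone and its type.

B5 (beat 3) — neighbor tone; F4 (beat 6) — neighbor tone.

The harmony at that moment is F# diminished triad (F#, A, C); B5 is not a chord tone.
It is approached by step up from A5 and left by step down to A5.
Step away and step back to the same note — a neighbor tone (upper neighbor).
The harmony at that moment is A minor triad (A, C, E); F4 is not a chord tone.
It is approached by step up from E4 and left by step down to E4.
Step away and step back to the same note — a neighbor tone (upper neighbor).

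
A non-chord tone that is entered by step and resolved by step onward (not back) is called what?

Passing tone.

Approach: by step. Departure: by step, continuing in the same direction.
Stepwise on both sides with no change of direction means the note fills in the space between two different chord tones — a passing tone. (Had it turned back to its starting note it would be a neighbor tone instead.)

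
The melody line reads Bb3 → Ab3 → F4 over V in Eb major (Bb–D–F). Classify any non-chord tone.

Ab3 is an escape tone.

The harmony at that moment is Bb major triad (Bb, D, F); Ab3 is not a chord tone.
It is approached by step down from Bb3 and left by leap up to F4.
Step in, leap out — an escape tone.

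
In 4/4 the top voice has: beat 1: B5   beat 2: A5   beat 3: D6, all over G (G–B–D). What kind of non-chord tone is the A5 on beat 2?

The harmony at that moment is G major triad (G, B, D); A5 is not a chord tone.
It is approached by step down from B5 and left by leap up to D6.
Step in, leap out, on a weak beat — an escape tone.

Escape tone.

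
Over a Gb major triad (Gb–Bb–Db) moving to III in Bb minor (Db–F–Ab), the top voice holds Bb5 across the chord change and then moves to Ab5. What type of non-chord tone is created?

The harmony at that moment is Db major triad (Db, F, Ab); Bb5 is not a chord tone.
It is held over (the same pitch as the preceding Bb5) and left by step down to Ab5.
Held over from the previous chord and resolving down by step — a suspension.

Bb5 is a suspension.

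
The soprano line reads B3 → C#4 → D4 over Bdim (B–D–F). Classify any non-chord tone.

The harmony at that moment is B diminished triad (B, D, F); C#4 is not a chord tone.
It is approached by step up from B3 and left by step up to D4.
Step in, step out in the same direction — a passing tone.

C#4 is a passing tone.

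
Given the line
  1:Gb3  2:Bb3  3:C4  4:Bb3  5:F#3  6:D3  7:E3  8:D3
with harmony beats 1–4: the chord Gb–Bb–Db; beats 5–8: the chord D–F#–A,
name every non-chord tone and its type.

The harmony at that moment is Gb major triad (Gb, Bb, Db); C4 is not a chord tone.
It is approached by step up from Bb3 and left by step down to Bb3.
Step away and step back to the same note — a neighbor tone (upper neighbor).
The harmony at that moment is D major triad (D, F#, A); E3 is not a chord tone.
It is approached by step up from D3 and left by step down to D3.
Step away and step back to the same note — a neighbor tone (upper neighbor).

C4 (beat 3) — neighbor tone; E3 (beat 7) — neighbor tone.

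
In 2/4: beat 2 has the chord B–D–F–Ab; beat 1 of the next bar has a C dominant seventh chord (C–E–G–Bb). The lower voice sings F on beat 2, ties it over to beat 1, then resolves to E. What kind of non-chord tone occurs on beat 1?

The harmony at that moment is C dominant seventh chord (C, E, G, Bb); F is not a chord tone.
It is held over (the same pitch as the preceding F) and left by step down to E.
Held over from the previous chord and resolving down by step — a suspension.

Suspension.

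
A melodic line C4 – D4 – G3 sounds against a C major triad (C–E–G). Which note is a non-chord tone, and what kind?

D4 is an escape tone.

The harmony at that moment is C major triad (C, E, G); D4 is not a chord tone.
It is approached by step up from C4 and left by leap down to G3.
Step in, leap out — an escape tone.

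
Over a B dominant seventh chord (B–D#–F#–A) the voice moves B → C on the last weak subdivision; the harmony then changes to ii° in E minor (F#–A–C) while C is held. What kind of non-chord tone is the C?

C is an anticipation.

The harmony at that moment is B dominant seventh chord (B, D#, F#, A); C is not a chord tone.
It is approached by step up from B and then sustained as the same pitch into the next harmony.
Arriving early and becoming a chord tone when the harmony changes — an anticipation.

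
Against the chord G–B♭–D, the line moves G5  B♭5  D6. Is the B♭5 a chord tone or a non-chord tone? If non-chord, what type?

G minor triad contains G, B♭, D; B♭ is the third, so it is a chord tone.

Chord tone (the third of G minor triad).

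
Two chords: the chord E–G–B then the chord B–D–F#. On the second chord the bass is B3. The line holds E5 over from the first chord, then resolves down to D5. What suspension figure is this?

4–3 suspension.

At the second chord the bass is B3. The suspended E5 lies a fourth above the bass; after resolving down by step to D5, the interval above the bass becomes a third.
Suspension figures are named by those two intervals: 4–3.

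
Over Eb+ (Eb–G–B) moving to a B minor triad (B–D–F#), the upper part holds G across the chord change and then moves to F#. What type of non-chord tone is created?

G is a suspension.

The harmony at that moment is B minor triad (B, D, F#); G is not a chord tone.
It is held over (the same pitch as the preceding G) and left by step down to F#.
Held over from the previous chord and resolving down by step — a suspension.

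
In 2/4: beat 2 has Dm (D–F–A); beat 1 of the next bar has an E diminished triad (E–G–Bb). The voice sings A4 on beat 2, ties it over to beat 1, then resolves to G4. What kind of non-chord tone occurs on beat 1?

The harmony at that moment is E diminished triad (E, G, Bb); A4 is not a chord tone.
It is held over (the same pitch as the preceding A4) and left by step down to G4.
Held over from the previous chord and resolving down by step — a suspension.

Suspension.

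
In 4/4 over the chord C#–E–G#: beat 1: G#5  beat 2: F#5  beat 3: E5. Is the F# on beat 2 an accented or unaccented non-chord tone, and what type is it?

Unaccented passing tone.

The harmony at that moment is C# minor triad (C#, E, G#); F#5 is not a chord tone.
It is approached by step down from G#5 and left by step down to E5.
Step in, step out in the same direction — a passing tone.
It falls on a weak beat, so it is unaccented.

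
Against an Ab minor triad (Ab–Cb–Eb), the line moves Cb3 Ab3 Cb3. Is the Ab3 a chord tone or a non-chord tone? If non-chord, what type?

Ab minor triad contains Ab, Cb, Eb; Ab is the root, so it is a chord tone.

Chord tone (the root of Ab minor triad).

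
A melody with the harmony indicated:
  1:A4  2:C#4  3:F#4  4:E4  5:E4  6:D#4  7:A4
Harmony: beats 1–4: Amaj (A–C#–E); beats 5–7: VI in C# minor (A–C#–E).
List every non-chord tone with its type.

The harmony at that moment is A major triad (A, C#, E); F#4 is not a chord tone.
It is approached by leap up from C#4 and left by step down to E4.
Leap in, step out — an appoggiatura.
The harmony at that moment is A major triad (A, C#, E); D#4 is not a chord tone.
It is approached by step down from E4 and left by leap up to A4.
Step in, leap out — an escape tone.

F#4 (beat 3) — appoggiatura; D#4 (beat 6) — escape tone.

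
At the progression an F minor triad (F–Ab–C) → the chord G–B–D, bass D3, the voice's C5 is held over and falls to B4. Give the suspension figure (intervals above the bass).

7–6 suspension.

At the second chord the bass is D3. The suspended C5 lies a seventh above the bass; after resolving down by step to B4, the interval above the bass becomes a sixth.
Suspension figures are named by those two intervals: 7–6.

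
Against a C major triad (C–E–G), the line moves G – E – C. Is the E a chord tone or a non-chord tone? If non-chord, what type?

Chord tone (the third of C major triad).

C major triad contains C, E, G; E is the third, so it is a chord tone.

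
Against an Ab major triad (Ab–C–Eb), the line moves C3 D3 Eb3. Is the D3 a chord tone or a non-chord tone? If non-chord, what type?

Non-chord tone — a passing tone.

The harmony at that moment is Ab major triad (Ab, C, Eb); D3 is not a chord tone.
It is approached by step up from C3 and left by step up to Eb3.
Step in, step out in the same direction — a passing tone.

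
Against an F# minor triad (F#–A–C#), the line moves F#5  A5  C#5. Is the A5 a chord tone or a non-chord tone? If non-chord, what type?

Chord tone (the third of F# minor triad).

F# minor triad contains F#, A, C#; A is the third, so it is a chord tone.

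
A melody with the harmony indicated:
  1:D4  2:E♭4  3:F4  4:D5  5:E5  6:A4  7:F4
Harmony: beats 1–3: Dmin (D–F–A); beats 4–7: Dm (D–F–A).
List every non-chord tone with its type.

E♭4 (beat 2) — passing tone; E5 (beat 5) — escape tone.

The harmony at that moment is D minor triad (D, F, A); E♭4 is not a chord tone.
It is approached by step up from D4 and left by step up to F4.
Step in, step out in the same direction — a passing tone.
The harmony at that moment is D minor triad (D, F, A); E5 is not a chord tone.
It is approached by step up from D5 and left by leap down to A4.
Step in, leap out — an escape tone.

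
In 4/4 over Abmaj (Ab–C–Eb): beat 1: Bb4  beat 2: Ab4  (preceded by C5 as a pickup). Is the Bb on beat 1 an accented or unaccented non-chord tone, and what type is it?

Accented passing tone.

The harmony at that moment is Ab major triad (Ab, C, Eb); Bb4 is not a chord tone.
It is approached by step down from C5 and left by step down to Ab4.
Step in, step out in the same direction — a passing tone.
It falls on the downbeat, so it is accented.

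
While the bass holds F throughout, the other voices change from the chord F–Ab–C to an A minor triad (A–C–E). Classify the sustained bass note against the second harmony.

The harmony at that moment is A minor triad (A, C, E); F is not a chord tone.
It is held over (the same pitch as the preceding F) and then sustained as the same pitch into the next harmony.
Sustained through a change of harmony — a pedal tone.

Pedal tone (pedal point).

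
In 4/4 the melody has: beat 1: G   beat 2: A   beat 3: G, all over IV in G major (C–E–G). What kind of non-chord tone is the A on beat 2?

The harmony at that moment is C major triad (C, E, G); A is not a chord tone.
It is approached by step up from G and left by step down to G.
Step away and step back to the same note — a neighbor tone (upper neighbor).

Upper neighbor tone.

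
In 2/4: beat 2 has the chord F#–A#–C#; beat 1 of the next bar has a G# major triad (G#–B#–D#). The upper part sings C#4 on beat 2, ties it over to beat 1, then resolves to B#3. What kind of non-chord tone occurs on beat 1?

Suspension.

The harmony at that moment is G# major triad (G#, B#, D#); C#4 is not a chord tone.
It is held over (the same pitch as the preceding C#4) and left by step down to B#3.
Held over from the previous chord and resolving down by step — a suspension.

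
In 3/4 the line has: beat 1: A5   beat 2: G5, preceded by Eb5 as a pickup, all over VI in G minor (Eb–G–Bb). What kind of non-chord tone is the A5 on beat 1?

The harmony at that moment is Eb major triad (Eb, G, Bb); A5 is not a chord tone.
It is approached by leap up from Eb5 and left by step down to G5.
Leap in, step out, metrically accented — an appoggiatura.

Appoggiatura.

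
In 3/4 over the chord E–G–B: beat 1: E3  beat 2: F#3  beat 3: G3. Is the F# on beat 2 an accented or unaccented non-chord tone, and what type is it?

The harmony at that moment is E minor triad (E, G, B); F#3 is not a chord tone.
It is approached by step up from E3 and left by step up to G3.
Step in, step out in the same direction — a passing tone.
It falls on a weak beat, so it is unaccented.

Unaccented passing tone.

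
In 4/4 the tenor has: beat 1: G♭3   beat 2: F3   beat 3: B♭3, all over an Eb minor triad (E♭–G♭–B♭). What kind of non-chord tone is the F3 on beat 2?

The harmony at that moment is E♭ minor triad (E♭, G♭, B♭); F3 is not a chord tone.
It is approached by step down from G♭3 and left by leap up to B♭3.
Step in, leap out, on a weak beat — an escape tone.

Escape tone.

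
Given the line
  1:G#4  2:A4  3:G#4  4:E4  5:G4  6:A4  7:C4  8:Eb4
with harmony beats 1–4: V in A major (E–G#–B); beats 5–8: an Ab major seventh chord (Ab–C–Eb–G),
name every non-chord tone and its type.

The harmony at that moment is E major triad (E, G#, B); A4 is not a chord tone.
It is approached by step up from G#4 and left by step down to G#4.
Step away and step back to the same note — a neighbor tone (upper neighbor).
The harmony at that moment is Ab major seventh chord (Ab, C, Eb, G); A4 is not a chord tone.
It is approached by step up from G4 and left by leap down to C4.
Step in, leap out — an escape tone.

A4 (beat 2) — neighbor tone; A4 (beat 6) — escape tone.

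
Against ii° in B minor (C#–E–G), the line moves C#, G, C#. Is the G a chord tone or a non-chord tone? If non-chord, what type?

C# diminished triad contains C#, E, G; G is the fifth, so it is a chord tone.

Chord tone (the fifth of C# diminished triad).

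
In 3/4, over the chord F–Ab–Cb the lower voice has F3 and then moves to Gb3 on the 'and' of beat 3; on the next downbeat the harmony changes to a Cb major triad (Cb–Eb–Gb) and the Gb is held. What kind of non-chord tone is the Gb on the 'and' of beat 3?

The harmony at that moment is F diminished triad (F, Ab, Cb); Gb3 is not a chord tone.
It is approached by step up from F3 and then sustained as the same pitch into the next harmony.
Arriving early and becoming a chord tone when the harmony changes — an anticipation.

Anticipation.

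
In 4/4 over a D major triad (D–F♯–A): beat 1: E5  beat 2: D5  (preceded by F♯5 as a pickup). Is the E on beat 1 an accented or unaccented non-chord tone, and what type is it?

The harmony at that moment is D major triad (D, F♯, A); E5 is not a chord tone.
It is approached by step down from F♯5 and left by step down to D5.
Step in, step out in the same direction — a passing tone.
It falls on the downbeat, so it is accented.

Accented passing tone.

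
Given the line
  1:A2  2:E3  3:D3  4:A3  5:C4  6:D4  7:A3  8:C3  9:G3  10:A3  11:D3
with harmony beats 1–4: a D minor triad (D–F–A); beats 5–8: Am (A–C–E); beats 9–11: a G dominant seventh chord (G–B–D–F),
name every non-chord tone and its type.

The harmony at that moment is D minor triad (D, F, A); E3 is not a chord tone.
It is approached by leap up from A2 and left by step down to D3.
Leap in, step out — an appoggiatura.
The harmony at that moment is A minor triad (A, C, E); D4 is not a chord tone.
It is approached by step up from C4 and left by leap down to A3.
Step in, leap out — an escape tone.
The harmony at that moment is G dominant seventh chord (G, B, D, F); A3 is not a chord tone.
It is approached by step up from G3 and left by leap down to D3.
Step in, leap out — an escape tone.

E3 (beat 2) — appoggiatura; D4 (beat 6) — escape tone; A3 (beat 10) — escape tone.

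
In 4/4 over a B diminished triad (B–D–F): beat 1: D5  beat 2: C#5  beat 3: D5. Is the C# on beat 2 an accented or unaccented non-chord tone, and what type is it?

The harmony at that moment is B diminished triad (B, D, F); C#5 is not a chord tone.
It is approached by step down from D5 and left by step up to D5.
Step away and step back to the same note — a neighbor tone (lower neighbor).
It falls on a weak beat, so it is unaccented.

Unaccented neighbor tone.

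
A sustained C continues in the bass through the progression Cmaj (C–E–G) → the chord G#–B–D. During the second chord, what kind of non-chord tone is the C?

The harmony at that moment is G# diminished triad (G#, B, D); C is not a chord tone.
It is held over (the same pitch as the preceding C) and then sustained as the same pitch into the next harmony.
Sustained through a change of harmony — a pedal tone.

Pedal tone (pedal point).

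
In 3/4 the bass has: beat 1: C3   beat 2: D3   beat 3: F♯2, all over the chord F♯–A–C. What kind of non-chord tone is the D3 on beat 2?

Escape tone.

The harmony at that moment is F♯ diminished triad (F♯, A, C); D3 is not a chord tone.
It is approached by step up from C3 and left by leap down to F♯2.
Step in, leap out, on a weak beat — an escape tone.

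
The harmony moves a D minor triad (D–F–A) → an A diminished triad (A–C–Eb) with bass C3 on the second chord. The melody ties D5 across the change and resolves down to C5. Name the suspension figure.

At the second chord the bass is C3. The suspended D5 lies a ninth above the bass; after resolving down by step to C5, the interval above the bass becomes an octave.
Suspension figures are named by those two intervals: 9–8.

9–8 suspension.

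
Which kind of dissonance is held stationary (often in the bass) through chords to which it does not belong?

Approach: none. Departure: none — a single pitch is sustained while the chords change around it, passing through harmonies that do not contain it.
No melodic motion at all; the dissonance is created entirely by the moving harmonies against the stationary note — a pedal tone (pedal point).

Pedal tone.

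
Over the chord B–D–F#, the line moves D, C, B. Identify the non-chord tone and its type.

C is a passing tone.

The harmony at that moment is B minor triad (B, D, F#); C is not a chord tone.
It is approached by step down from D and left by step down to B.
Step in, step out in the same direction — a passing tone.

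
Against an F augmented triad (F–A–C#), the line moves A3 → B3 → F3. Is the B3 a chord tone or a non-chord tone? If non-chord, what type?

The harmony at that moment is F augmented triad (F, A, C#); B3 is not a chord tone.
It is approached by step up from A3 and left by leap down to F3.
Step in, leap out — an escape tone.

Non-chord tone — an escape tone.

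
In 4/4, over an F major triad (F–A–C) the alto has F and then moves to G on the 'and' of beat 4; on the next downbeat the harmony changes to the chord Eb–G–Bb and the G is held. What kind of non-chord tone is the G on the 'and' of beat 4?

The harmony at that moment is F major triad (F, A, C); G is not a chord tone.
It is approached by step up from F and then sustained as the same pitch into the next harmony.
Arriving early and becoming a chord tone when the harmony changes — an anticipation.

Anticipation.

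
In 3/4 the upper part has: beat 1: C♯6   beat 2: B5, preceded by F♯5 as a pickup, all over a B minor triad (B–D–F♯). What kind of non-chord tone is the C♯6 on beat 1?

The harmony at that moment is B minor triad (B, D, F♯); C♯6 is not a chord tone.
It is approached by leap up from F♯5 and left by step down to B5.
Leap in, step out, metrically accented — an appoggiatura.

Appoggiatura.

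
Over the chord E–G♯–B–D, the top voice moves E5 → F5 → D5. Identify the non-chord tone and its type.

The harmony at that moment is E dominant seventh chord (E, G♯, B, D); F5 is not a chord tone.
It is approached by step up from E5 and left by leap down to D5.
Step in, leap out — an escape tone.

F5 is an escape tone.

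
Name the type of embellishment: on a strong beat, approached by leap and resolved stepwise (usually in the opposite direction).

Approach: by leap. Departure: by step. Metric position: strong.
Leap in, step out, in a metrically strong position — an appoggiatura. (It is the mirror image of the escape tone, which steps in and leaps out from a weak position.)

Appoggiatura.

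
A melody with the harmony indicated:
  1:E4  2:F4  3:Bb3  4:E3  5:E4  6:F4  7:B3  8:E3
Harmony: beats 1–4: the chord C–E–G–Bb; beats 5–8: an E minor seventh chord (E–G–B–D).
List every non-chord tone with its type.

The harmony at that moment is C dominant seventh chord (C, E, G, Bb); F4 is not a chord tone.
It is approached by step up from E4 and left by leap down to Bb3.
Step in, leap out — an escape tone.
The harmony at that moment is E minor seventh chord (E, G, B, D); F4 is not a chord tone.
It is approached by step up from E4 and left by leap down to B3.
Step in, leap out — an escape tone.

F4 (beat 2) — escape tone; F4 (beat 6) — escape tone.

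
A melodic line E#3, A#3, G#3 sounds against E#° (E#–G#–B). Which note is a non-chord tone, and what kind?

The harmony at that moment is E# diminished triad (E#, G#, B); A#3 is not a chord tone.
It is approached by leap up from E#3 and left by step down to G#3.
Leap in, step out — an appoggiatura.

A#3 is an appoggiatura.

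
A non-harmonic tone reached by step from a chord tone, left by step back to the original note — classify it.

Approach: by step. Departure: by step in the opposite direction, back to the starting pitch.
Stepwise on both sides but reversing to return to the same chord tone — a neighbor tone. (Had it continued onward in the same direction it would be a passing tone instead.)

Neighbor tone.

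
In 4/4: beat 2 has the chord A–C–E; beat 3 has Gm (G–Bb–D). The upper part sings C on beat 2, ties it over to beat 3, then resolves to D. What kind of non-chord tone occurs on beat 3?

The harmony at that moment is G minor triad (G, Bb, D); C is not a chord tone.
It is held over (the same pitch as the preceding C) and left by step up to D.
Held over from the previous chord and resolving up by step — a retardation.

Retardation.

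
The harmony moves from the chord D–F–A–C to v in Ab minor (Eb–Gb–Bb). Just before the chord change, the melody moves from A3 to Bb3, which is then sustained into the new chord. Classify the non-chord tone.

The harmony at that moment is D minor seventh chord (D, F, A, C); Bb3 is not a chord tone.
It is approached by step up from A3 and then sustained as the same pitch into the next harmony.
Arriving early and becoming a chord tone when the harmony changes — an anticipation.

Bb3 is an anticipation.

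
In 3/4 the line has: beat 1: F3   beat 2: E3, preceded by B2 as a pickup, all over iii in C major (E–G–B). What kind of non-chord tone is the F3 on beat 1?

Appoggiatura.

The harmony at that moment is E minor triad (E, G, B); F3 is not a chord tone.
It is approached by leap up from B2 and left by step down to E3.
Leap in, step out, metrically accented — an appoggiatura.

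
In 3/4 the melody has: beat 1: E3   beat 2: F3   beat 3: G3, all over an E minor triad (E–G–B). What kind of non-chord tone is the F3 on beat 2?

Passing tone.

The harmony at that moment is E minor triad (E, G, B); F3 is not a chord tone.
It is approached by step up from E3 and left by step up to G3.
Step in, step out in the same direction — a passing tone.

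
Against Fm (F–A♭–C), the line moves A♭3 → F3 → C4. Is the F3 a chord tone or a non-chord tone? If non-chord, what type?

Chord tone (the root of F minor triad).

F minor triad contains F, A♭, C; F is the root, so it is a chord tone.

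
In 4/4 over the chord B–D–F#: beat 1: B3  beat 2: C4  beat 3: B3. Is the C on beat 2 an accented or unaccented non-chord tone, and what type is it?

Unaccented neighbor tone.

The harmony at that moment is B minor triad (B, D, F#); C4 is not a chord tone.
It is approached by step up from B3 and left by step down to B3.
Step away and step back to the same note — a neighbor tone (upper neighbor).
It falls on a weak beat, so it is unaccented.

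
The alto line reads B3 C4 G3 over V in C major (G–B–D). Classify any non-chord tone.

C4 is an escape tone.

The harmony at that moment is G major triad (G, B, D); C4 is not a chord tone.
It is approached by step up from B3 and left by leap down to G3.
Step in, leap out — an escape tone.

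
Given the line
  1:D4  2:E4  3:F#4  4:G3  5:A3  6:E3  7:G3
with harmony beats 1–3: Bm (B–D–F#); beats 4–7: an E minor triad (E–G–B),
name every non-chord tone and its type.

E4 (beat 2) — passing tone; A3 (beat 5) — escape tone.

The harmony at that moment is B minor triad (B, D, F#); E4 is not a chord tone.
It is approached by step up from D4 and left by step up to F#4.
Step in, step out in the same direction — a passing tone.
The harmony at that moment is E minor triad (E, G, B); A3 is not a chord tone.
It is approached by step up from G3 and left by leap down to E3.
Step in, leap out — an escape tone.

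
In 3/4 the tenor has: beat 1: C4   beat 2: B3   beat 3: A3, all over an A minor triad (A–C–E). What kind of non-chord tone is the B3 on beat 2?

Passing tone.

The harmony at that moment is A minor triad (A, C, E); B3 is not a chord tone.
It is approached by step down from C4 and left by step down to A3.
Step in, step out in the same direction — a passing tone.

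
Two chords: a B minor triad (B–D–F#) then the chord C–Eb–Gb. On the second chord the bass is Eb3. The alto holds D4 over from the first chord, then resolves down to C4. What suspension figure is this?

7–6 suspension.

At the second chord the bass is Eb3. The suspended D4 lies a seventh above the bass; after resolving down by step to C4, the interval above the bass becomes a sixth.
Suspension figures are named by those two intervals: 7–6.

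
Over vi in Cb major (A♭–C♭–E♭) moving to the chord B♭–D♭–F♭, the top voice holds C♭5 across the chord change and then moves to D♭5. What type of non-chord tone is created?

The harmony at that moment is B♭ diminished triad (B♭, D♭, F♭); C♭5 is not a chord tone.
It is held over (the same pitch as the preceding C♭5) and left by step up to D♭5.
Held over from the previous chord and resolving up by step — a retardation.

C♭5 is a retardation.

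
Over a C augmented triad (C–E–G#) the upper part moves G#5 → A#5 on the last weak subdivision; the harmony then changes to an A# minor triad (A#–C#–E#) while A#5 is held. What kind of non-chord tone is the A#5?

The harmony at that moment is C augmented triad (C, E, G#); A#5 is not a chord tone.
It is approached by step up from G#5 and then sustained as the same pitch into the next harmony.
Arriving early and becoming a chord tone when the harmony changes — an anticipation.

A#5 is an anticipation.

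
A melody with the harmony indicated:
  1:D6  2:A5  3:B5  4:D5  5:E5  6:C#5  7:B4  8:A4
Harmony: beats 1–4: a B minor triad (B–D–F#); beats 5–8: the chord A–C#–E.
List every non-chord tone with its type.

The harmony at that moment is B minor triad (B, D, F#); A5 is not a chord tone.
It is approached by leap down from D6 and left by step up to B5.
Leap in, step out — an appoggiatura.
The harmony at that moment is A major triad (A, C#, E); B4 is not a chord tone.
It is approached by step down from C#5 and left by step down to A4.
Step in, step out in the same direction — a passing tone.

A5 (beat 2) — appoggiatura; B4 (beat 7) — passing tone.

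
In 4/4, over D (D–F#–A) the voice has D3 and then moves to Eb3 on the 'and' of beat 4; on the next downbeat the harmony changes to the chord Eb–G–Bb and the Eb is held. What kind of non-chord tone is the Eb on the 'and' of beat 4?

The harmony at that moment is D major triad (D, F#, A); Eb3 is not a chord tone.
It is approached by step up from D3 and then sustained as the same pitch into the next harmony.
Arriving early and becoming a chord tone when the harmony changes — an anticipation.

Anticipation.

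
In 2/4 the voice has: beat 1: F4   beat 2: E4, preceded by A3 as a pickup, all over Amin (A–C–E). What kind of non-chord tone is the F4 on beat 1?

The harmony at that moment is A minor triad (A, C, E); F4 is not a chord tone.
It is approached by leap up from A3 and left by step down to E4.
Leap in, step out, metrically accented — an appoggiatura.

Appoggiatura.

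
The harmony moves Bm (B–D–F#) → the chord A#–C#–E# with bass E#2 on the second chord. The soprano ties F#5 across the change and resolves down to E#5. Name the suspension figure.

At the second chord the bass is E#2. The suspended F#5 lies a ninth above the bass; after resolving down by step to E#5, the interval above the bass becomes an octave.
Suspension figures are named by those two intervals: 9–8.

9–8 suspension.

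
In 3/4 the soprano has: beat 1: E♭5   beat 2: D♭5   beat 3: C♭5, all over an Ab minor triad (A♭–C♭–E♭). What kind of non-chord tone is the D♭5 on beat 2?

The harmony at that moment is A♭ minor triad (A♭, C♭, E♭); D♭5 is not a chord tone.
It is approached by step down from E♭5 and left by step down to C♭5.
Step in, step out in the same direction — a passing tone.

Passing tone.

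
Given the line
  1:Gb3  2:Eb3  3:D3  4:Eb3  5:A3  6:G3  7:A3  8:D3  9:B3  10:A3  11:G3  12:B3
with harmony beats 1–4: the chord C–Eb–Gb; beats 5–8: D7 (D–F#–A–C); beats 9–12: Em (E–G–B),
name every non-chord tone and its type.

The harmony at that moment is C diminished triad (C, Eb, Gb); D3 is not a chord tone.
It is approached by step down from Eb3 and left by step up to Eb3.
Step away and step back to the same note — a neighbor tone (lower neighbor).
The harmony at that moment is D dominant seventh chord (D, F#, A, C); G3 is not a chord tone.
It is approached by step down from A3 and left by step up to A3.
Step away and step back to the same note — a neighbor tone (lower neighbor).
The harmony at that moment is E minor triad (E, G, B); A3 is not a chord tone.
It is approached by step down from B3 and left by step down to G3.
Step in, step out in the same direction — a passing tone.

D3 (beat 3) — neighbor tone; G3 (beat 6) — neighbor tone; A3 (beat 10) — passing tone.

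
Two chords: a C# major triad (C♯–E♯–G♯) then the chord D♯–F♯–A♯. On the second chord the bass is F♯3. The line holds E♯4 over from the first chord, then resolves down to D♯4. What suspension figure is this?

At the second chord the bass is F♯3. The suspended E♯4 lies a seventh above the bass; after resolving down by step to D♯4, the interval above the bass becomes a sixth.
Suspension figures are named by those two intervals: 7–6.

7–6 suspension.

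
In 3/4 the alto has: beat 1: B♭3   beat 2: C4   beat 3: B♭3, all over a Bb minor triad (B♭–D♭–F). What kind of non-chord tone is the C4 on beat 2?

The harmony at that moment is B♭ minor triad (B♭, D♭, F); C4 is not a chord tone.
It is approached by step up from B♭3 and left by step down to B♭3.
Step away and step back to the same note — a neighbor tone (upper neighbor).

Upper neighbor tone.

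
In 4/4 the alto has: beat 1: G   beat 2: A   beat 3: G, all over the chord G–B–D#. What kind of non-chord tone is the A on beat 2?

The harmony at that moment is G augmented triad (G, B, D#); A is not a chord tone.
It is approached by step up from G and left by step down to G.
Step away and step back to the same note — a neighbor tone (upper neighbor).

Upper neighbor tone.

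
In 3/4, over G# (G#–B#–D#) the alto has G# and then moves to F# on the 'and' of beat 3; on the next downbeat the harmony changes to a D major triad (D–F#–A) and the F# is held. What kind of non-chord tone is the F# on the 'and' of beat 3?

Anticipation.

The harmony at that moment is G# major triad (G#, B#, D#); F# is not a chord tone.
It is approached by step down from G# and then sustained as the same pitch into the next harmony.
Arriving early and becoming a chord tone when the harmony changes — an anticipation.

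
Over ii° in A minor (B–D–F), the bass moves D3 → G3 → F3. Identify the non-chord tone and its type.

The harmony at that moment is B diminished triad (B, D, F); G3 is not a chord tone.
It is approached by leap up from D3 and left by step down to F3.
Leap in, step out — an appoggiatura.

G3 is an appoggiatura.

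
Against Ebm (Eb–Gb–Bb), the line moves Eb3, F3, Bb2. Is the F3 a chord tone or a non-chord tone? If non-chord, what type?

The harmony at that moment is Eb minor triad (Eb, Gb, Bb); F3 is not a chord tone.
It is approached by step up from Eb3 and left by leap down to Bb2.
Step in, leap out — an escape tone.

Non-chord tone — an escape tone.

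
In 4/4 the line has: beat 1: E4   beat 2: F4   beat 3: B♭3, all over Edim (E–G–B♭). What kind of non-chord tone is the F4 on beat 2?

The harmony at that moment is E diminished triad (E, G, B♭); F4 is not a chord tone.
It is approached by step up from E4 and left by leap down to B♭3.
Step in, leap out, on a weak beat — an escape tone.

Escape tone.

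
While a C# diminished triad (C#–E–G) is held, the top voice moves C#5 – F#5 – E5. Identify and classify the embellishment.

F#5 is an appoggiatura.

The harmony at that moment is C# diminished triad (C#, E, G); F#5 is not a chord tone.
It is approached by leap up from C#5 and left by step down to E5.
Leap in, step out — an appoggiatura.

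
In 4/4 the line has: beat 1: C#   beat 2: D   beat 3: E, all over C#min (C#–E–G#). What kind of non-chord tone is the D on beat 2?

The harmony at that moment is C# minor triad (C#, E, G#); D is not a chord tone.
It is approached by step up from C# and left by step up to E.
Step in, step out in the same direction — a passing tone.

Passing tone.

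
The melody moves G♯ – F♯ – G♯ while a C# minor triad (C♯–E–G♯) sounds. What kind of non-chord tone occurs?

F♯ is a neighbor tone.

The harmony at that moment is C♯ minor triad (C♯, E, G♯); F♯ is not a chord tone.
It is approached by step down from G♯ and left by step up to G♯.
Step away and step back to the same note — a neighbor tone (lower neighbor).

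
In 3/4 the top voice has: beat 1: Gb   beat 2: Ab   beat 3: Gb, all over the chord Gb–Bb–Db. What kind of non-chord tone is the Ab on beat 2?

The harmony at that moment is Gb major triad (Gb, Bb, Db); Ab is not a chord tone.
It is approached by step up from Gb and left by step down to Gb.
Step away and step back to the same note — a neighbor tone (upper neighbor).

Upper neighbor tone.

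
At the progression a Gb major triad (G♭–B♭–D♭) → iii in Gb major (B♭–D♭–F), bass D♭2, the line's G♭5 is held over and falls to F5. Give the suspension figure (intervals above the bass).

4–3 suspension.

At the second chord the bass is D♭2. The suspended G♭5 lies a fourth above the bass; after resolving down by step to F5, the interval above the bass becomes a third.
Suspension figures are named by those two intervals: 4–3.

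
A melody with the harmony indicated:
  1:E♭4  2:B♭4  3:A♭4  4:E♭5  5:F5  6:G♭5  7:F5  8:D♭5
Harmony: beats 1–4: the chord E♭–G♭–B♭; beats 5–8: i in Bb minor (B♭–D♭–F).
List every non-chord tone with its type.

A♭4 (beat 3) — escape tone; G♭5 (beat 6) — neighbor tone.

The harmony at that moment is E♭ minor triad (E♭, G♭, B♭); A♭4 is not a chord tone.
It is approached by step down from B♭4 and left by leap up to E♭5.
Step in, leap out — an escape tone.
The harmony at that moment is B♭ minor triad (B♭, D♭, F); G♭5 is not a chord tone.
It is approached by step up from F5 and left by step down to F5.
Step away and step back to the same note — a neighbor tone (upper neighbor).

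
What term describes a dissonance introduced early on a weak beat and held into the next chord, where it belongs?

Approach: ahead of the chord change (typically by step), so it is dissonant against the current harmony. Departure: none — the same pitch is restated or held and is a chord tone of the new harmony.
Dissonant first, consonant once the harmony catches up: the note simply arrives early — an anticipation. (The reverse timing, consonant first and dissonant after the change, would be a suspension or retardation.)

Anticipation.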